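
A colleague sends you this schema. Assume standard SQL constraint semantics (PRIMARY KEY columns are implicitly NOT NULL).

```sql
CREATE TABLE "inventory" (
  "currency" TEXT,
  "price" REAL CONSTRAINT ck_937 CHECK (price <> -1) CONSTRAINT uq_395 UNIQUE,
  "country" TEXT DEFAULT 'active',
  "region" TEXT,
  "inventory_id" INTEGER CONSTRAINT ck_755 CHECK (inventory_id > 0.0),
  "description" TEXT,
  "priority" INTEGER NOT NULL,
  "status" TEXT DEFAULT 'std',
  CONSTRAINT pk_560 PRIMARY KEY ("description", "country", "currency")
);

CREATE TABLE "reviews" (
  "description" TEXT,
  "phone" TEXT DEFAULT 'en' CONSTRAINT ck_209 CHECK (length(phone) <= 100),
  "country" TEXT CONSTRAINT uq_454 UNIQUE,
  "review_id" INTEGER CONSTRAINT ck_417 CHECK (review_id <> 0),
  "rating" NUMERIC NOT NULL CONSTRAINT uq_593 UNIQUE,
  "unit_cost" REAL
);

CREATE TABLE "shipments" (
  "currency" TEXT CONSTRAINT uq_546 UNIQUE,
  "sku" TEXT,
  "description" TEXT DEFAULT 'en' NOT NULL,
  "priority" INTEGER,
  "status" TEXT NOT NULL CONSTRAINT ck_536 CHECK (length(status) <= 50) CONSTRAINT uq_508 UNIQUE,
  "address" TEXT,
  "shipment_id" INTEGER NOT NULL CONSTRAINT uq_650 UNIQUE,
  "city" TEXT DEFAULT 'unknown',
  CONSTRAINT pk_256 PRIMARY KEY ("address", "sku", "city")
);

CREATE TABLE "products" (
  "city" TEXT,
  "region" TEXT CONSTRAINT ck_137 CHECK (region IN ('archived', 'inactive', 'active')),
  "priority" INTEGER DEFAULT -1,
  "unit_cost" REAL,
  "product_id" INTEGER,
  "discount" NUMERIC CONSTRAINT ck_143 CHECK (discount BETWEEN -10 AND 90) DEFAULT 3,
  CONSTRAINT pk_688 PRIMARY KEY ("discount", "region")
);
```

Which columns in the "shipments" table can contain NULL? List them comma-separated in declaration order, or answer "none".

- currency: UNIQUE does not imply NOT NULL → nullable.
- sku: part of the PRIMARY KEY, which implies NOT NULL → not nullable.
- description: declared NOT NULL → not nullable.
- priority: no NOT NULL constraint applies → nullable.
- status: declared NOT NULL → not nullable.
- address: part of the PRIMARY KEY, which implies NOT NULL → not nullable.
- shipment_id: declared NOT NULL → not nullable.
- city: part of the PRIMARY KEY, which implies NOT NULL → not nullable.

currency, priority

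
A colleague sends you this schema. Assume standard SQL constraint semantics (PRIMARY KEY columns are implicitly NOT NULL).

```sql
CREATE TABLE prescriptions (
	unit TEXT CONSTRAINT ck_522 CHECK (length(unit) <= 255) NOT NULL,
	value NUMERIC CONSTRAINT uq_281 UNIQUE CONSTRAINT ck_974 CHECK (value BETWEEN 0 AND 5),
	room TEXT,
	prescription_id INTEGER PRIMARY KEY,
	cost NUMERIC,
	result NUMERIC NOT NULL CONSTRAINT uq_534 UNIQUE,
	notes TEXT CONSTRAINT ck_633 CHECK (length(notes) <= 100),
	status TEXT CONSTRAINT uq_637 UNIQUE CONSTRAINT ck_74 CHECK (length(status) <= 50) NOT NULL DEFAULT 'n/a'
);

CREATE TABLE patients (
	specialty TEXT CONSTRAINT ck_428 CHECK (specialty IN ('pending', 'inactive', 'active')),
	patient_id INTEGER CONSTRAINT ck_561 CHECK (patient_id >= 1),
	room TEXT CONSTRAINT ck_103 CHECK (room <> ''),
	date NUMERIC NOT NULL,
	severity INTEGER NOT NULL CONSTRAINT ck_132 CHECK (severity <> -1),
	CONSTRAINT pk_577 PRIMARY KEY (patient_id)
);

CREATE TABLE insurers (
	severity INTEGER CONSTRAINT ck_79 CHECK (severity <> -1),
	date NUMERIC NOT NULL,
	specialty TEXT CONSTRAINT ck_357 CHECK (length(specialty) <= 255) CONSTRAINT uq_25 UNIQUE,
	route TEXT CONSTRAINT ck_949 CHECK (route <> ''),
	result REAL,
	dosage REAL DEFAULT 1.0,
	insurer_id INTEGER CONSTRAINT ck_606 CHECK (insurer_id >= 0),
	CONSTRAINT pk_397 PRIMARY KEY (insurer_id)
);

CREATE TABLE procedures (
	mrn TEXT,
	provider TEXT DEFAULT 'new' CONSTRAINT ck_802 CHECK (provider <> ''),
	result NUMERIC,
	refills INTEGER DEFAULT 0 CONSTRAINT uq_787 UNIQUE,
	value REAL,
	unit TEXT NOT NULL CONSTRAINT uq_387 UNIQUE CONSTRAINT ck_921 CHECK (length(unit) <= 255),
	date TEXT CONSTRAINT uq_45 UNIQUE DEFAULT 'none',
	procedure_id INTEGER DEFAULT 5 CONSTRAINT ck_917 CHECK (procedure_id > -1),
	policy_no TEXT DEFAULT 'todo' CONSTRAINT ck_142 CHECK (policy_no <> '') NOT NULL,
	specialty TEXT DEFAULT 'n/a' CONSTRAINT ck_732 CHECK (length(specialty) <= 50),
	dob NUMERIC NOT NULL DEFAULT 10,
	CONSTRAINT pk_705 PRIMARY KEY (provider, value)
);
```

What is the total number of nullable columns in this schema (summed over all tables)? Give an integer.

prescriptions: 4 nullable (value, room, cost, notes — PK (prescription_id) and explicit NOT NULL columns excluded).
patients: 2 nullable (specialty, room — PK (patient_id) and explicit NOT NULL columns excluded).
insurers: 5 nullable (severity, specialty, route, result, dosage — PK (insurer_id) and explicit NOT NULL columns excluded).
procedures: 6 nullable (mrn, result, refills, date, procedure_id, specialty — PK (provider, value) and explicit NOT NULL columns excluded).
Total: 4 + 2 + 5 + 6 = 17.

17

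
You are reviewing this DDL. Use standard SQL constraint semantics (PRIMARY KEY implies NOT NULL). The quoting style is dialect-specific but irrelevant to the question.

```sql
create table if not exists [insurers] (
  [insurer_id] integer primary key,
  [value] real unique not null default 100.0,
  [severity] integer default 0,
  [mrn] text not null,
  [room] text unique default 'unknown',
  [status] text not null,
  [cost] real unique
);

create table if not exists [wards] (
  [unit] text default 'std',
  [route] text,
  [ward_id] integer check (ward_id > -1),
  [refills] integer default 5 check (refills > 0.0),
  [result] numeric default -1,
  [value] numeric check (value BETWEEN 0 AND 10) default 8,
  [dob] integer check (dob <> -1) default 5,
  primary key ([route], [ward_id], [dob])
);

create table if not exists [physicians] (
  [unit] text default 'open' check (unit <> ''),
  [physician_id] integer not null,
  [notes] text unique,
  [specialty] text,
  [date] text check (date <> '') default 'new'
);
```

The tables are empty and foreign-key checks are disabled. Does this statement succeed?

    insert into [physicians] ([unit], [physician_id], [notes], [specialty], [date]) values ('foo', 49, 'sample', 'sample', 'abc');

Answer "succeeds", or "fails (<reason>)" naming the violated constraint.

NOT NULL columns: physician_id is supplied.
CHECK constraints: 'foo' satisfies (unit <> ''); 'abc' satisfies (date <> '').
No constraint is violated.

succeeds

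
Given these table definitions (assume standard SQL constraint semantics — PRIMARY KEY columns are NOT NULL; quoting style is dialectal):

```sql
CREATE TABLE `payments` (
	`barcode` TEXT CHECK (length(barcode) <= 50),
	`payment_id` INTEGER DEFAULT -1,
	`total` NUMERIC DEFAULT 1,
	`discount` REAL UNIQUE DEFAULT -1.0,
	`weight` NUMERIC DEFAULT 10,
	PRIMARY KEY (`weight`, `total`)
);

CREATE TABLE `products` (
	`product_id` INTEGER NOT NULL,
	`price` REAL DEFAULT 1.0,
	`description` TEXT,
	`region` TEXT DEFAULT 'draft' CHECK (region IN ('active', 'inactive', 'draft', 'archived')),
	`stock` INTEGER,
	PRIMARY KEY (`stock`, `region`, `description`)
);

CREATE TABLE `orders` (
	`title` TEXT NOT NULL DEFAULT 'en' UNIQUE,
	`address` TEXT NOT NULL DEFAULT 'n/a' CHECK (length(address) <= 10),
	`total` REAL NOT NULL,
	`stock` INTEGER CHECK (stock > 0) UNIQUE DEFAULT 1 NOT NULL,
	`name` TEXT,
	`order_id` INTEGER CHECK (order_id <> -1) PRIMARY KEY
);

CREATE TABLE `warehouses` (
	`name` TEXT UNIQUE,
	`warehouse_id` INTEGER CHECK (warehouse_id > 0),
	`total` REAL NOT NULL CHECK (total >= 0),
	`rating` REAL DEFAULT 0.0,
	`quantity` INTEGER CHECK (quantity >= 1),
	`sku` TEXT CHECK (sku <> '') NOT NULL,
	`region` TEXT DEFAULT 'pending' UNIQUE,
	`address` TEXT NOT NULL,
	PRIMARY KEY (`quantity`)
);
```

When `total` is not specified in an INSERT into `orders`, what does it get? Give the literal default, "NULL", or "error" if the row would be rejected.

error

total has no DEFAULT clause.
Omitting it would insert NULL, but it is declared NOT NULL, so the INSERT fails.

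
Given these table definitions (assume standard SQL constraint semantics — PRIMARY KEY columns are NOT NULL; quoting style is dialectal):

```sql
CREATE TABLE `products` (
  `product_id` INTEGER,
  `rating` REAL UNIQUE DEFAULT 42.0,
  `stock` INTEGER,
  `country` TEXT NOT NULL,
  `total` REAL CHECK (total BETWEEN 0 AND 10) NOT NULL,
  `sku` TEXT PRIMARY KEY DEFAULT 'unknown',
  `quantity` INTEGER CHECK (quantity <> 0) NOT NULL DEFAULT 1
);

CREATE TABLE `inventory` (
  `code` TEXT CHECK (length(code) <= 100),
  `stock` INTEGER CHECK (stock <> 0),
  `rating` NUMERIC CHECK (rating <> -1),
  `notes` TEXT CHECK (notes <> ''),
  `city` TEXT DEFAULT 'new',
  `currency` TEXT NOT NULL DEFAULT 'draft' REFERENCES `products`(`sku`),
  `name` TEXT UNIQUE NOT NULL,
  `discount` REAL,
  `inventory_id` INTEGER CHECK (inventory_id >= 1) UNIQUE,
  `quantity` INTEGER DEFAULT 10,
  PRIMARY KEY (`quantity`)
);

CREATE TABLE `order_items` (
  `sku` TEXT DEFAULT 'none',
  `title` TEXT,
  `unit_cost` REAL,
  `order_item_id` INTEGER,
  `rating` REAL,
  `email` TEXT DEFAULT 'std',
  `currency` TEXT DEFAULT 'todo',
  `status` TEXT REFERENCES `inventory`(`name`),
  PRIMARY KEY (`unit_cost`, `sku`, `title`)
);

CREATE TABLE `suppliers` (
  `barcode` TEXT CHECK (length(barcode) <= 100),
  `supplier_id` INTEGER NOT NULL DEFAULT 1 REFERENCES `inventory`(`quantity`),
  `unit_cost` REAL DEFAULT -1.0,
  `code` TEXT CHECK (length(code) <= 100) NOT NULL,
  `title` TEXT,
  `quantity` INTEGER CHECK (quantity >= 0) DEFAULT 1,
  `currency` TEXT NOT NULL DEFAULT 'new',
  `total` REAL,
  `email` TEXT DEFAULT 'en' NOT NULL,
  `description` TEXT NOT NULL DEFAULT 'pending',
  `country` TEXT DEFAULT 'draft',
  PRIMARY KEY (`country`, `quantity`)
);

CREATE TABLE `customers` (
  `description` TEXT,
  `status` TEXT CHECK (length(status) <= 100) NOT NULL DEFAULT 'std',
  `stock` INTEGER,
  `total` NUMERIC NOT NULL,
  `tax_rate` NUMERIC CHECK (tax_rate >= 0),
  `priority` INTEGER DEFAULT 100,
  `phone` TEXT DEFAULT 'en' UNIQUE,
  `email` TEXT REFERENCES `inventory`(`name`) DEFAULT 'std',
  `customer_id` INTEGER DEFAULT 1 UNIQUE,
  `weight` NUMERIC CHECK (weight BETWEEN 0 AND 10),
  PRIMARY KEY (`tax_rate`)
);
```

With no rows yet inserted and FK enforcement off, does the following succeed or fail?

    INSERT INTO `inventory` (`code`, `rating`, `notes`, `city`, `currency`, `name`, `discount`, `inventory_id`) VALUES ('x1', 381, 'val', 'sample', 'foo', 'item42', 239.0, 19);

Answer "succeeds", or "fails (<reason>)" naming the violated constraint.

succeeds

NOT NULL columns: currency is supplied; name is supplied; quantity defaults to 10.
CHECK constraints: 'x1' satisfies (length(code) <= 100); 381 satisfies (rating <> -1); 'val' satisfies (notes <> ''); 19 satisfies (inventory_id >= 1).
No constraint is violated.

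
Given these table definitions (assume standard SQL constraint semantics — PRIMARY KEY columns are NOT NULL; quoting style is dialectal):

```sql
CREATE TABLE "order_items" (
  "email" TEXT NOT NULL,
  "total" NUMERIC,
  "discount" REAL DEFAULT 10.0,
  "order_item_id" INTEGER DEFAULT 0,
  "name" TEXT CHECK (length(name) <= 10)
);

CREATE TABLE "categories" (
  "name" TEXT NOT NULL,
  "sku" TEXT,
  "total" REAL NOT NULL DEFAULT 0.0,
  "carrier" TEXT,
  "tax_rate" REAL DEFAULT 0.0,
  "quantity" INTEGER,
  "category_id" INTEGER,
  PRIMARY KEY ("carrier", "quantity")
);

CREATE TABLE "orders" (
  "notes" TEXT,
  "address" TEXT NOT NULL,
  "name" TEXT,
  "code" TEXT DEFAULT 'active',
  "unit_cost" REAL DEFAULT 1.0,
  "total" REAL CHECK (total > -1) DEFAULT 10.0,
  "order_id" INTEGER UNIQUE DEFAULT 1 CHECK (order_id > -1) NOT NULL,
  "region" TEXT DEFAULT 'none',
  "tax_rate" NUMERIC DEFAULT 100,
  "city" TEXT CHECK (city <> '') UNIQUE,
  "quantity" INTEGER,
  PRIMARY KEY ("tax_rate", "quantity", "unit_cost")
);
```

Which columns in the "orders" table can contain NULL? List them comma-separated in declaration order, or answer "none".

- notes: no NOT NULL constraint applies → nullable.
- address: declared NOT NULL → not nullable.
- name: no NOT NULL constraint applies → nullable.
- code: DEFAULT only fills an omitted column; an explicit NULL is still allowed → nullable.
- unit_cost: part of the PRIMARY KEY, which implies NOT NULL → not nullable.
- total: CHECK does not forbid NULL (a CHECK constraint passes when its expression is NULL) → nullable.
- order_id: declared NOT NULL → not nullable.
- region: DEFAULT only fills an omitted column; an explicit NULL is still allowed → nullable.
- tax_rate: part of the PRIMARY KEY, which implies NOT NULL → not nullable.
- city: CHECK does not forbid NULL (a CHECK constraint passes when its expression is NULL) → nullable.
- quantity: part of the PRIMARY KEY, which implies NOT NULL → not nullable.

notes, name, code, total, region, city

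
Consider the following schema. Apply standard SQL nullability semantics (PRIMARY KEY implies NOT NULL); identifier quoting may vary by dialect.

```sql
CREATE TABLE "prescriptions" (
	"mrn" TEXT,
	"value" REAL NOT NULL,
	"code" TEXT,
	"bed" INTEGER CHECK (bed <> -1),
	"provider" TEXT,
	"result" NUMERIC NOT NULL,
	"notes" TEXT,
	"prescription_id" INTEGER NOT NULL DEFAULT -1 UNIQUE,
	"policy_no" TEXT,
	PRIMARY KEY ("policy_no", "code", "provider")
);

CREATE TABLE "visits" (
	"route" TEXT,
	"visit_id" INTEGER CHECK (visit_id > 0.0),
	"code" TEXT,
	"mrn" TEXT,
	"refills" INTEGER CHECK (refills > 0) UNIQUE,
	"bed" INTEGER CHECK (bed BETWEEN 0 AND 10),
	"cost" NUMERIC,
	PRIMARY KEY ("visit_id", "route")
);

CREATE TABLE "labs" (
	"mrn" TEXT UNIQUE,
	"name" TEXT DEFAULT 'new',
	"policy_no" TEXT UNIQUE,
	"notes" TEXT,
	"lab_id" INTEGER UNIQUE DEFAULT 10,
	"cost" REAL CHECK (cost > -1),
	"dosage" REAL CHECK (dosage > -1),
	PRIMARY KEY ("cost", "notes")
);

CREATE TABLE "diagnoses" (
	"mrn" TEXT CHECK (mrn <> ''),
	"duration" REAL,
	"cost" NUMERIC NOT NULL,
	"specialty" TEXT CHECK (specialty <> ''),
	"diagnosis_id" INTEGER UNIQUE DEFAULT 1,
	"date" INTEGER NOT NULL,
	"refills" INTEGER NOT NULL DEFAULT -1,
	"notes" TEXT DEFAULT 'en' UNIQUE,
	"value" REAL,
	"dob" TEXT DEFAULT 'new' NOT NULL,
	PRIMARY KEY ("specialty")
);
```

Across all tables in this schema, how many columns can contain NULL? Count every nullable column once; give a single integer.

prescriptions: 3 nullable (mrn, bed, notes — PK (policy_no, code, provider) and explicit NOT NULL columns excluded).
visits: 5 nullable (code, mrn, refills, bed, cost — PK (visit_id, route) and explicit NOT NULL columns excluded).
labs: 5 nullable (mrn, name, policy_no, lab_id, dosage — PK (cost, notes) and explicit NOT NULL columns excluded).
diagnoses: 5 nullable (mrn, duration, diagnosis_id, notes, value — PK (specialty) and explicit NOT NULL columns excluded).
Total: 3 + 5 + 5 + 5 = 18.

18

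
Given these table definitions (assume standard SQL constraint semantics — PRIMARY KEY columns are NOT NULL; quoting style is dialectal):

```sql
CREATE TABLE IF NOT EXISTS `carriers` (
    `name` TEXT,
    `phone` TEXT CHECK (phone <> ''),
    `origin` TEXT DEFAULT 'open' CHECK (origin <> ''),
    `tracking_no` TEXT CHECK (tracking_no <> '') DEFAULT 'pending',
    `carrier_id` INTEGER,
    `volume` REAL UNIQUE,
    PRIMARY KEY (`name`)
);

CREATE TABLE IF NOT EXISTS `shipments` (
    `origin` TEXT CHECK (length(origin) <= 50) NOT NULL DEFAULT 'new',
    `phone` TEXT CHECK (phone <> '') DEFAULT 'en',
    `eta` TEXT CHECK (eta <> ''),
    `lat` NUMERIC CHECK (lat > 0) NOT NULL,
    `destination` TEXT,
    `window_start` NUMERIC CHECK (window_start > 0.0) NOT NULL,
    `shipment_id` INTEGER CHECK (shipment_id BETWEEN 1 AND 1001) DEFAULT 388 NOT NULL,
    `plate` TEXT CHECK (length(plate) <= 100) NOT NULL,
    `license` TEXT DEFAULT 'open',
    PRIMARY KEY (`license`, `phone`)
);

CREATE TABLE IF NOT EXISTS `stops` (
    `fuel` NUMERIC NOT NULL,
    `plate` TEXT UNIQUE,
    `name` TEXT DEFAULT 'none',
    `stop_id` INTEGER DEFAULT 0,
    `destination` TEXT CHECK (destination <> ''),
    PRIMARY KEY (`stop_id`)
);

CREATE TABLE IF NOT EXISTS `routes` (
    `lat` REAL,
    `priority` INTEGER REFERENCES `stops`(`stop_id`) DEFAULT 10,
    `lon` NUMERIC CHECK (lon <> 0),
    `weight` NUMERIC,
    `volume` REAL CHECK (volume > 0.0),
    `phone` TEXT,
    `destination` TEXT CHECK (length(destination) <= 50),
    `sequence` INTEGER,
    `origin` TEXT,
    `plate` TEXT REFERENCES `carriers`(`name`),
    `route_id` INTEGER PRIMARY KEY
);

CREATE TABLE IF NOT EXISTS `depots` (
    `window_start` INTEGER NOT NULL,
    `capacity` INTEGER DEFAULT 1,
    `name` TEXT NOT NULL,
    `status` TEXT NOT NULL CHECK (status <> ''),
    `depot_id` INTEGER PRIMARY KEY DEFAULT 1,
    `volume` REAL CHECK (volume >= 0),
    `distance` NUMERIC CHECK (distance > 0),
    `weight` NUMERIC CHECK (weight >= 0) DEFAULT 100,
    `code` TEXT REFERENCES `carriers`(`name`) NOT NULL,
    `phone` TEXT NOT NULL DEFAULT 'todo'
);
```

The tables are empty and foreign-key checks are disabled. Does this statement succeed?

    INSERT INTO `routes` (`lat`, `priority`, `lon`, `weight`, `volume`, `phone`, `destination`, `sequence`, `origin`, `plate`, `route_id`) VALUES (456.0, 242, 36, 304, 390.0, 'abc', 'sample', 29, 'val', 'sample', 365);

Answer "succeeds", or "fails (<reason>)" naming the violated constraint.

succeeds

NOT NULL columns: route_id is supplied.
CHECK constraints: 36 satisfies (lon <> 0); 390.0 satisfies (volume > 0.0); 'sample' satisfies (length(destination) <= 50).
No constraint is violated.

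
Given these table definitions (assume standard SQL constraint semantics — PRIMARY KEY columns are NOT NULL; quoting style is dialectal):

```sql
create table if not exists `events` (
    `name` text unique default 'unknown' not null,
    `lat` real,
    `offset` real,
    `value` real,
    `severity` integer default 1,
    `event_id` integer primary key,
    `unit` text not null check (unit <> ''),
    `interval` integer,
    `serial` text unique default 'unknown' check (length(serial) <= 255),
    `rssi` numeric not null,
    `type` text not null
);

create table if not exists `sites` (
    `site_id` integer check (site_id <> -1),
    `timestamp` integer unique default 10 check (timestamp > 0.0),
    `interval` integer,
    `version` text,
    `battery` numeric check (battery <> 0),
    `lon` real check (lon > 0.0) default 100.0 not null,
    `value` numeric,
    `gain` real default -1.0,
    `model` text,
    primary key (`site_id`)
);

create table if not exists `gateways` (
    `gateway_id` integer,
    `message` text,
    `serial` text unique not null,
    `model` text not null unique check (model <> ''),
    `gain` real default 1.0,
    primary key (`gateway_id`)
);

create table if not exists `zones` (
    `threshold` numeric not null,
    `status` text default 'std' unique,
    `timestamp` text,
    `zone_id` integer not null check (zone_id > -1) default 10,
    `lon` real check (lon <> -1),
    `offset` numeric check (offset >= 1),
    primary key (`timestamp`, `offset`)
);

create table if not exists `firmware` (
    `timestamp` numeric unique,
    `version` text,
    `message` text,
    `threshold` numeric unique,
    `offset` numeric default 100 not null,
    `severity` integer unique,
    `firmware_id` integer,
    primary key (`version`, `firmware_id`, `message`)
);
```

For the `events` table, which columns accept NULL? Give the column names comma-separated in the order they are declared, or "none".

- name: declared NOT NULL → not nullable.
- lat: no NOT NULL constraint applies → nullable.
- offset: no NOT NULL constraint applies → nullable.
- value: no NOT NULL constraint applies → nullable.
- severity: DEFAULT only fills an omitted column; an explicit NULL is still allowed → nullable.
- event_id: part of the PRIMARY KEY, which implies NOT NULL → not nullable.
- unit: declared NOT NULL → not nullable.
- interval: no NOT NULL constraint applies → nullable.
- serial: CHECK does not forbid NULL (a CHECK constraint passes when its expression is NULL) → nullable.
- rssi: declared NOT NULL → not nullable.
- type: declared NOT NULL → not nullable.

lat, offset, value, severity, interval, serial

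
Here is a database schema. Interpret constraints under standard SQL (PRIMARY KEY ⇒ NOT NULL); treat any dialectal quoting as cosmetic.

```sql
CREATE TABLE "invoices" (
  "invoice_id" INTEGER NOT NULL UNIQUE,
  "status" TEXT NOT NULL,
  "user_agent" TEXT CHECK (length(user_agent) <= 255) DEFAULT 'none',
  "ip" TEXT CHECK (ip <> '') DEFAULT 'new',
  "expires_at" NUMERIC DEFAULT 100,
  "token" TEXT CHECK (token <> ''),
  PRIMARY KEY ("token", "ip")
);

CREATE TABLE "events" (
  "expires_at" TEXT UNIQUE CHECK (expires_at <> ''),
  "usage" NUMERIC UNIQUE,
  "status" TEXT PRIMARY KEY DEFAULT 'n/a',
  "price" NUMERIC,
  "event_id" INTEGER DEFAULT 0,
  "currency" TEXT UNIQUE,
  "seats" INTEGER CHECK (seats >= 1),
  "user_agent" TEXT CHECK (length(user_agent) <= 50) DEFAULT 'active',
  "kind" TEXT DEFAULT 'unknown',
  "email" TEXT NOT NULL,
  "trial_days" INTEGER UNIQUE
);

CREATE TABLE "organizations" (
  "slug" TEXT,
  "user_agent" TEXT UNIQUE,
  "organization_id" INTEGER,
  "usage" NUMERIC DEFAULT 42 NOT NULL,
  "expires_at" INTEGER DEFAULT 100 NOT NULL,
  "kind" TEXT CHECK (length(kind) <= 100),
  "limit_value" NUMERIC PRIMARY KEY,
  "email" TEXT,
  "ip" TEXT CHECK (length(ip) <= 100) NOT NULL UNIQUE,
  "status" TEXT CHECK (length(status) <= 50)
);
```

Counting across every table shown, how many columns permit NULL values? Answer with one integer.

17

invoices: 2 nullable (user_agent, expires_at — PK (token, ip) and explicit NOT NULL columns excluded).
events: 9 nullable (expires_at, usage, price, event_id, currency, seats, user_agent, kind, trial_days — PK (status) and explicit NOT NULL columns excluded).
organizations: 6 nullable (slug, user_agent, organization_id, kind, email, status — PK (limit_value) and explicit NOT NULL columns excluded).
Total: 2 + 9 + 6 = 17.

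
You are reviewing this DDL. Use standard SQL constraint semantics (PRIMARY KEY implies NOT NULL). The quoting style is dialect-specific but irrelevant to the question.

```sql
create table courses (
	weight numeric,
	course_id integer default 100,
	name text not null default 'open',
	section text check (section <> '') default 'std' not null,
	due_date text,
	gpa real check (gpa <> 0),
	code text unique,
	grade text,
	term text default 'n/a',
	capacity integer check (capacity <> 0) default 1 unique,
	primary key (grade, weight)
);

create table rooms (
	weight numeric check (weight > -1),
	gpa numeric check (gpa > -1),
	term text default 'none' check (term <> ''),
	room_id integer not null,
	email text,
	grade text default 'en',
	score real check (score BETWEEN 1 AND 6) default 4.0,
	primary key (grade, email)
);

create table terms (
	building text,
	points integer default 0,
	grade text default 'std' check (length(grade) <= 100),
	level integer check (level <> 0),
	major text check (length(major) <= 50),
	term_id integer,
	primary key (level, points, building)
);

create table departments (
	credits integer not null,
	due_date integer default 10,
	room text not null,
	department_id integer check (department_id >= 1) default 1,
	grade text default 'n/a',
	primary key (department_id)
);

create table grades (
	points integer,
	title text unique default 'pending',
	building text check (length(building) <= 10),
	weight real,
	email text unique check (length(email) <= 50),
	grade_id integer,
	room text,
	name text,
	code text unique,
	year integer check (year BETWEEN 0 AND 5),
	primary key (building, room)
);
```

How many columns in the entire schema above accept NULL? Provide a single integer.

courses: 6 nullable (course_id, due_date, gpa, code, term, capacity — PK (grade, weight) and explicit NOT NULL columns excluded).
rooms: 4 nullable (weight, gpa, term, score — PK (grade, email) and explicit NOT NULL columns excluded).
terms: 3 nullable (grade, major, term_id — PK (level, points, building) and explicit NOT NULL columns excluded).
departments: 2 nullable (due_date, grade — PK (department_id) and explicit NOT NULL columns excluded).
grades: 8 nullable (points, title, weight, email, grade_id, name, code, year — PK (building, room) and explicit NOT NULL columns excluded).
Total: 6 + 4 + 3 + 2 + 8 = 23.

23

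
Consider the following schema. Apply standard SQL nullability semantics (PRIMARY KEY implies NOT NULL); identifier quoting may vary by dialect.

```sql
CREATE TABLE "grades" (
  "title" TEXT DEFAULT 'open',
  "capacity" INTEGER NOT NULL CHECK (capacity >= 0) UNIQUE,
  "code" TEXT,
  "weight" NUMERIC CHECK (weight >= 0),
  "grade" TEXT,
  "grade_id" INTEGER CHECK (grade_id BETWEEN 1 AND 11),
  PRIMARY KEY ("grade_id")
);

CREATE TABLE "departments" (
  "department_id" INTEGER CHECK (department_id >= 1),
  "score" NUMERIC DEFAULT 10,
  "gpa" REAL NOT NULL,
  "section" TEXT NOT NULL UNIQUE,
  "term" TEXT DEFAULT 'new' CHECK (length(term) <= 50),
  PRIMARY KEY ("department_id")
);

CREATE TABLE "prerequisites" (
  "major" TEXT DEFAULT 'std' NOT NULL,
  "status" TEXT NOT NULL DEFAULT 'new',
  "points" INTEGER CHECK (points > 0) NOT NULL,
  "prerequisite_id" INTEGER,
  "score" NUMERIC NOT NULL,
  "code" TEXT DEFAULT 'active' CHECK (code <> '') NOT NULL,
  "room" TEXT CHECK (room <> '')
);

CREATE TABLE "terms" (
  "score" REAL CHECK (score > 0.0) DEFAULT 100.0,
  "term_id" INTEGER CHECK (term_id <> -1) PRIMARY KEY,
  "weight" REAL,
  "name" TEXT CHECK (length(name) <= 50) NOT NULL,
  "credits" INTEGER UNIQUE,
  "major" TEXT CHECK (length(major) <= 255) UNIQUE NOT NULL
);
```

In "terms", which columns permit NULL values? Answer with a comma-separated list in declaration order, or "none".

- score: CHECK does not forbid NULL (a CHECK constraint passes when its expression is NULL) → nullable.
- term_id: part of the PRIMARY KEY, which implies NOT NULL → not nullable.
- weight: no NOT NULL constraint applies → nullable.
- name: declared NOT NULL → not nullable.
- credits: UNIQUE does not imply NOT NULL → nullable.
- major: declared NOT NULL → not nullable.

score, weight, credits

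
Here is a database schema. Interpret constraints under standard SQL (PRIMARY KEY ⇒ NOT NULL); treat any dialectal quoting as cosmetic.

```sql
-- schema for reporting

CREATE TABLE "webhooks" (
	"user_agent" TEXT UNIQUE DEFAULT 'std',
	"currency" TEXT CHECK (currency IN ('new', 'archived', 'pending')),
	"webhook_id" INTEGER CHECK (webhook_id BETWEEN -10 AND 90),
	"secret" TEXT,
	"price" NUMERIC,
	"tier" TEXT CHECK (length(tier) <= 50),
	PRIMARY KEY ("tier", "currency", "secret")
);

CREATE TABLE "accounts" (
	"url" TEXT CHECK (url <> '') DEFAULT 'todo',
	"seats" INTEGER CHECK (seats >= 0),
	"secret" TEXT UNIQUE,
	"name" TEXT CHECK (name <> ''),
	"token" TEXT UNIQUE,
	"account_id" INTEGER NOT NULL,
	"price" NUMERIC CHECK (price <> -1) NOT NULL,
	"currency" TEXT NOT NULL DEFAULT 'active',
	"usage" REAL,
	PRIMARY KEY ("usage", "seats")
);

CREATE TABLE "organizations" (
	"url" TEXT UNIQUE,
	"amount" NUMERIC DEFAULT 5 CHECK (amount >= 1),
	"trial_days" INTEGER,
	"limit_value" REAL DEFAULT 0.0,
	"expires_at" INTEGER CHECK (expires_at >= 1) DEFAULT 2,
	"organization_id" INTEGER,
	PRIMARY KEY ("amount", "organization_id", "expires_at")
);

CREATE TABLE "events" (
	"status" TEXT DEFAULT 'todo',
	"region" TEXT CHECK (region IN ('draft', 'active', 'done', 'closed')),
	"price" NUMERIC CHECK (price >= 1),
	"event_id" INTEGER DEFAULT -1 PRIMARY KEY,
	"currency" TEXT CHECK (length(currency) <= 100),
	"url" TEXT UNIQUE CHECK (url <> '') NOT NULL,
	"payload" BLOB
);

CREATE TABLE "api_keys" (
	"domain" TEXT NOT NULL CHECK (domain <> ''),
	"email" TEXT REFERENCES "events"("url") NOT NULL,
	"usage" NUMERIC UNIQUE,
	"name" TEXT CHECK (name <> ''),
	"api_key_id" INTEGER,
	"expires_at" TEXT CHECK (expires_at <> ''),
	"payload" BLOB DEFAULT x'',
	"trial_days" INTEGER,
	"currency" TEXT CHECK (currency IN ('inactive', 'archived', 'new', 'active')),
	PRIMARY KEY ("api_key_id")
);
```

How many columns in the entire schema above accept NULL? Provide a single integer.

21

webhooks: 3 nullable (user_agent, webhook_id, price — PK (tier, currency, secret) and explicit NOT NULL columns excluded).
accounts: 4 nullable (url, secret, name, token — PK (usage, seats) and explicit NOT NULL columns excluded).
organizations: 3 nullable (url, trial_days, limit_value — PK (amount, organization_id, expires_at) and explicit NOT NULL columns excluded).
events: 5 nullable (status, region, price, currency, payload — PK (event_id) and explicit NOT NULL columns excluded).
api_keys: 6 nullable (usage, name, expires_at, payload, trial_days, currency — PK (api_key_id) and explicit NOT NULL columns excluded).
Total: 3 + 4 + 3 + 5 + 6 = 21.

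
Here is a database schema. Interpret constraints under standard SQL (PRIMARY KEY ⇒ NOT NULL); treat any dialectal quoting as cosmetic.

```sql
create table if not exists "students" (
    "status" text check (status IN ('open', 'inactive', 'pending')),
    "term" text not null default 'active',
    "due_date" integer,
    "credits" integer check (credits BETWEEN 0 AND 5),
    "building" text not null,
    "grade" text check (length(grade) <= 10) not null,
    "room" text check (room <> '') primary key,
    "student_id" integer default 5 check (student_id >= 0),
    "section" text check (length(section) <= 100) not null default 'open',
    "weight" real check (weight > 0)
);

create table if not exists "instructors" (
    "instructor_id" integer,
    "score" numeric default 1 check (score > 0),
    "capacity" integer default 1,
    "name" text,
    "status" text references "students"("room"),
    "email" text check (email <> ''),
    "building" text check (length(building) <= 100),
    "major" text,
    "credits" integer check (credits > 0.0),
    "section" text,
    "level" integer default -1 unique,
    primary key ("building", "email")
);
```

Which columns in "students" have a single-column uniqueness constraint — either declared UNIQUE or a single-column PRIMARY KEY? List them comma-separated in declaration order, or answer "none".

- status: no UNIQUE or single-column PK constraint.
- term: no UNIQUE or single-column PK constraint.
- due_date: no UNIQUE or single-column PK constraint.
- credits: no UNIQUE or single-column PK constraint.
- building: no UNIQUE or single-column PK constraint.
- grade: no UNIQUE or single-column PK constraint.
- room: single-column PRIMARY KEY → unique.
- student_id: no UNIQUE or single-column PK constraint.
- section: no UNIQUE or single-column PK constraint.
- weight: no UNIQUE or single-column PK constraint.

room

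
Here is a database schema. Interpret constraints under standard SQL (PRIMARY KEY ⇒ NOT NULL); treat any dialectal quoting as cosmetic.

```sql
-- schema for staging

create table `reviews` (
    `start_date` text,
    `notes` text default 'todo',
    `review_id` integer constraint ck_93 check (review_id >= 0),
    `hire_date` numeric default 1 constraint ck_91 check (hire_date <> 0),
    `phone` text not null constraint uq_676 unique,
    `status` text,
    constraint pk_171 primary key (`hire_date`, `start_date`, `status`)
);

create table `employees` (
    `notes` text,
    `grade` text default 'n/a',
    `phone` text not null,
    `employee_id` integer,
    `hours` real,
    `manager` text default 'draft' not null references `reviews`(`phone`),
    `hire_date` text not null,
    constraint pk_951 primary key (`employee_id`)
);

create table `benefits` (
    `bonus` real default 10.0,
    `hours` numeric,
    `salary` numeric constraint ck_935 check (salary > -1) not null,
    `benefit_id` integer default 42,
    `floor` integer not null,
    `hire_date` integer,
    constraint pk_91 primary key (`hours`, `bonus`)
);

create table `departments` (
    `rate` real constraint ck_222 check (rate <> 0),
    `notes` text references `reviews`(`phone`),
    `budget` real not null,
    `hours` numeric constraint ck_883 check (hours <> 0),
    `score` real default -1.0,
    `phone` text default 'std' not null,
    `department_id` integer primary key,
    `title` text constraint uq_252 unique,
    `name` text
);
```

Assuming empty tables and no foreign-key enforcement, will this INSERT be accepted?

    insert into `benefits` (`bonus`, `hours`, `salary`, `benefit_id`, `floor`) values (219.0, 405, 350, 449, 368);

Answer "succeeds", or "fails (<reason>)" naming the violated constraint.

NOT NULL columns: bonus is supplied; floor is supplied; hours is supplied; salary is supplied.
CHECK constraints: 350 satisfies (salary > -1).
No constraint is violated.

succeeds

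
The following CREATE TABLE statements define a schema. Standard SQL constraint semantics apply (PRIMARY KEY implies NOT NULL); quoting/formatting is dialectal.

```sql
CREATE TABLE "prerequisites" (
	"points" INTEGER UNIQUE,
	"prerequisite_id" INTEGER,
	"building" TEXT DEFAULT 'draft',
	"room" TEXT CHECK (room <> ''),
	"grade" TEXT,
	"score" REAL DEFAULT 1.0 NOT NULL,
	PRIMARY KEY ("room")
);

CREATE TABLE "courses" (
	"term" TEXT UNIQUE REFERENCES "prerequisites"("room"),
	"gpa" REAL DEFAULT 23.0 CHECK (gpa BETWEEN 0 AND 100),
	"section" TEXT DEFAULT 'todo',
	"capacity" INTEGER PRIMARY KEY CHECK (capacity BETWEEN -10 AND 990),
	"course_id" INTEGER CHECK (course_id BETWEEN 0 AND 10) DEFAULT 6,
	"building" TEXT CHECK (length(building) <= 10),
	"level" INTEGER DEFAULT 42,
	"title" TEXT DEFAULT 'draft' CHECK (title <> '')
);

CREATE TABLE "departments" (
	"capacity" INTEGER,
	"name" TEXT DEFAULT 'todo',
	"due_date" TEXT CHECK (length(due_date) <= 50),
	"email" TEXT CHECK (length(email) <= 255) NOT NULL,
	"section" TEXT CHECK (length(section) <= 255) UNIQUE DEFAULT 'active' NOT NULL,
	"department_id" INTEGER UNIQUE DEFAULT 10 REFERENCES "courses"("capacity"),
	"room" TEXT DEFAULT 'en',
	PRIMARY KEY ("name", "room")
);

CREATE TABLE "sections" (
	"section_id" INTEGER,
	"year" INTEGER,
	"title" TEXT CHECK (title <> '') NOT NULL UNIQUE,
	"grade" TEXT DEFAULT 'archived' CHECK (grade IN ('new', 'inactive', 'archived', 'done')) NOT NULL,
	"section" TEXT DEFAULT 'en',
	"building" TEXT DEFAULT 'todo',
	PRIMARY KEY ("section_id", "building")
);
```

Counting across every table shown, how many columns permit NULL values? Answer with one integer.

prerequisites: 4 nullable (points, prerequisite_id, building, grade — PK (room) and explicit NOT NULL columns excluded).
courses: 7 nullable (term, gpa, section, course_id, building, level, title — PK (capacity) and explicit NOT NULL columns excluded).
departments: 3 nullable (capacity, due_date, department_id — PK (name, room) and explicit NOT NULL columns excluded).
sections: 2 nullable (year, section — PK (section_id, building) and explicit NOT NULL columns excluded).
Total: 4 + 7 + 3 + 2 = 16.

16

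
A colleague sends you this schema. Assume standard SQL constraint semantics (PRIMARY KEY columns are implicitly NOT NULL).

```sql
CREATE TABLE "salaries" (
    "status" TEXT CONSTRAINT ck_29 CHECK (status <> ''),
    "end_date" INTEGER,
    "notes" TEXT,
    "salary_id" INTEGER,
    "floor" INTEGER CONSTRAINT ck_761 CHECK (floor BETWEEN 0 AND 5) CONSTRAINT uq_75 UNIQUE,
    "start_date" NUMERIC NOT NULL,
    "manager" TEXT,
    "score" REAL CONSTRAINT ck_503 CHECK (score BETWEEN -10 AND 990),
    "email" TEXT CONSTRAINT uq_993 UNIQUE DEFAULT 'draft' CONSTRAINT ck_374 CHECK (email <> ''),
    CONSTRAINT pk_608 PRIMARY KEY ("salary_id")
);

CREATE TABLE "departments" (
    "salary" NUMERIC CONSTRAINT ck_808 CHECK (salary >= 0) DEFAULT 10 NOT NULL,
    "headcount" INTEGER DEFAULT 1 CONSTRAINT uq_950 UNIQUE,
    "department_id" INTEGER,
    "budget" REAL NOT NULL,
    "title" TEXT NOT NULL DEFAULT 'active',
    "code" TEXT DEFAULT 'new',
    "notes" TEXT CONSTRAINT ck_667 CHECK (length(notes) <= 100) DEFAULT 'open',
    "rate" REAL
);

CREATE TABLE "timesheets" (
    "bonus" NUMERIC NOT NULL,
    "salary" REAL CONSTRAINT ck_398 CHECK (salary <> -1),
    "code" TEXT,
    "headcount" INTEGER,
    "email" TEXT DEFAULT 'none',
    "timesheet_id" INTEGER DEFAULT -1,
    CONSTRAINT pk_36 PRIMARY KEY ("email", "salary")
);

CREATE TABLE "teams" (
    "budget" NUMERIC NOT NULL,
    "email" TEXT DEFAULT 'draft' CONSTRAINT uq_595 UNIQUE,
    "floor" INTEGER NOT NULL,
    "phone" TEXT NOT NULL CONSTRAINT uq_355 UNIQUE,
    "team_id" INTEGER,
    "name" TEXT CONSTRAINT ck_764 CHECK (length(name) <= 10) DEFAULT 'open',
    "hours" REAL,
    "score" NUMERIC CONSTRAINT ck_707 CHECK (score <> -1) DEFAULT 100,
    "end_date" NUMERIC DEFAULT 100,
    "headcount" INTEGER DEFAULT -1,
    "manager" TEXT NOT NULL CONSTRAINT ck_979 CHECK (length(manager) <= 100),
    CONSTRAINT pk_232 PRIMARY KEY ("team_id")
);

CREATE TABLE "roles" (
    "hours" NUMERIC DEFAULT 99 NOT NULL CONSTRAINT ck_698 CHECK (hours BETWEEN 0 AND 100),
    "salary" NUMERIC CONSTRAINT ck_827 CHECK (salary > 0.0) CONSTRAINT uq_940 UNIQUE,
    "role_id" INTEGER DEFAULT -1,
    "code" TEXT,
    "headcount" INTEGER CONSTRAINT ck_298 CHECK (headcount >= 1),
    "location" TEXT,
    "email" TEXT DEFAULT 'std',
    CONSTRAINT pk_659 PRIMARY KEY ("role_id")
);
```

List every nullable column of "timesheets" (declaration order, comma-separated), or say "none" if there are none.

- bonus: declared NOT NULL → not nullable.
- salary: part of the PRIMARY KEY, which implies NOT NULL → not nullable.
- code: no NOT NULL constraint applies → nullable.
- headcount: no NOT NULL constraint applies → nullable.
- email: part of the PRIMARY KEY, which implies NOT NULL → not nullable.
- timesheet_id: DEFAULT only fills an omitted column; an explicit NULL is still allowed → nullable.

code, headcount, timesheet_id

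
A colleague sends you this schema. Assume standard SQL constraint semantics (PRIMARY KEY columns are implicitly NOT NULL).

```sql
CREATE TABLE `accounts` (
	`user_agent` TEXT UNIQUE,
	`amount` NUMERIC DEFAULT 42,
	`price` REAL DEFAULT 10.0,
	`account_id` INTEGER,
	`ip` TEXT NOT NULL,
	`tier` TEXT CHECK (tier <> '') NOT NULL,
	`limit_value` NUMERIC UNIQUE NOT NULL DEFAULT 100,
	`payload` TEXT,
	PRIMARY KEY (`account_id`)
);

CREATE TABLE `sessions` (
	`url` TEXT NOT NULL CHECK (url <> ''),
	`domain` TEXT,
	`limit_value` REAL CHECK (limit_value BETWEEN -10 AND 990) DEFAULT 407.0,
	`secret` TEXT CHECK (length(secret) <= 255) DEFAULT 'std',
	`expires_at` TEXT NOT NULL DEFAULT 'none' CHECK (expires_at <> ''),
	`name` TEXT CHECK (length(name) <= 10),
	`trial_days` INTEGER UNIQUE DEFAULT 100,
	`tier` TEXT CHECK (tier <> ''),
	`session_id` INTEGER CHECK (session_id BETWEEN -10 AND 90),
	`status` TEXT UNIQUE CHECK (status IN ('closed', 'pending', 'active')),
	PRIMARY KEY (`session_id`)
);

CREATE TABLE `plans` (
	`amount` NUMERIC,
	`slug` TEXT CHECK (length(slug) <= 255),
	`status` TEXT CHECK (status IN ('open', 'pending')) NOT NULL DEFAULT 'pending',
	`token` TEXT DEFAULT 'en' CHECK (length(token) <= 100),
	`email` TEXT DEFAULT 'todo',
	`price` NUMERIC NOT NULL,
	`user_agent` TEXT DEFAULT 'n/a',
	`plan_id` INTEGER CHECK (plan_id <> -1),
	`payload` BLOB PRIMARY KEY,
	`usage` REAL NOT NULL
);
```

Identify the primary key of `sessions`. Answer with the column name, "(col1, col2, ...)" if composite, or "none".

session_id is declared PRIMARY KEY as a table-level PRIMARY KEY clause.

session_id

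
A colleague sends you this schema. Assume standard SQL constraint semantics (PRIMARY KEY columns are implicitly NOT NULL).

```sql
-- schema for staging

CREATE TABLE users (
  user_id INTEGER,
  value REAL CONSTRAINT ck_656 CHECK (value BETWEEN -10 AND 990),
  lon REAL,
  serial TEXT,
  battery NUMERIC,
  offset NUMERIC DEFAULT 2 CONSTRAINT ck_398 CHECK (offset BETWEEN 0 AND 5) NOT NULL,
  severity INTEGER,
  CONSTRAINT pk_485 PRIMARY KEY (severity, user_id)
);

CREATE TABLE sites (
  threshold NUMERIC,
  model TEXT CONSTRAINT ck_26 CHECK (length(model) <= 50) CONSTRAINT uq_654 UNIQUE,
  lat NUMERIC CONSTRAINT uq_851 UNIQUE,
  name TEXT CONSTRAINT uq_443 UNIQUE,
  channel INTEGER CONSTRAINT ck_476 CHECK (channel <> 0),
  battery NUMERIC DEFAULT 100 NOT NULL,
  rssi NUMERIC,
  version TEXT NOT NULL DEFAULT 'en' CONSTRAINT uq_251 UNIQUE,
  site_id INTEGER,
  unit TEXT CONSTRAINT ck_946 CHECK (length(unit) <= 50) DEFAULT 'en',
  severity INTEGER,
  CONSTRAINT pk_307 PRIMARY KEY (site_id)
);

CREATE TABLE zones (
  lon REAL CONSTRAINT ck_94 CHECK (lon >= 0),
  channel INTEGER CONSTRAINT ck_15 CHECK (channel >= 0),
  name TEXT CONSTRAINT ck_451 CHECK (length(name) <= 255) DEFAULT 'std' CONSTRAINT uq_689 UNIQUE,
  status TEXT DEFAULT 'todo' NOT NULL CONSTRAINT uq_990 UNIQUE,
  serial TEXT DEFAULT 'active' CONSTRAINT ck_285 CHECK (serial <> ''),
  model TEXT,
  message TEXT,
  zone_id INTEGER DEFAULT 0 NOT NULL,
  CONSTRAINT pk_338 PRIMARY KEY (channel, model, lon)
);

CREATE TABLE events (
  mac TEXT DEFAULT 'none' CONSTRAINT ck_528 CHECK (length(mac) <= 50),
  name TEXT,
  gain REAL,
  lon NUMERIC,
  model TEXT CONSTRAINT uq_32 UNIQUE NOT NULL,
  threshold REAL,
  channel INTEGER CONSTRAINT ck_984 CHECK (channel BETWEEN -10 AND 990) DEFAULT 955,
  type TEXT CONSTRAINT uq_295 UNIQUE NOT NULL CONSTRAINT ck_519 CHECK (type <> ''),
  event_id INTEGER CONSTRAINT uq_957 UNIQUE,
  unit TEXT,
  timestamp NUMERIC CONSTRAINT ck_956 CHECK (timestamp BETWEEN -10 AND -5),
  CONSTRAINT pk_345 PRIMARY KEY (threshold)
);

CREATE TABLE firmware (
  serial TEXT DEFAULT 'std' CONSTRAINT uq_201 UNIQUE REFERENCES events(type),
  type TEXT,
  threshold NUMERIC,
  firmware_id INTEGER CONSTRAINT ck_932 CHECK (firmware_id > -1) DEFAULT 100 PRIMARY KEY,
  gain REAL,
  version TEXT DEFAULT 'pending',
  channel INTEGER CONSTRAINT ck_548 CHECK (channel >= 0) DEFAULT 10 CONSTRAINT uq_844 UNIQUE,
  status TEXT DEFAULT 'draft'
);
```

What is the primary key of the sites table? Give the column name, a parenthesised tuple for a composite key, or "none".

site_id is declared PRIMARY KEY as a table-level PRIMARY KEY clause.

site_id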